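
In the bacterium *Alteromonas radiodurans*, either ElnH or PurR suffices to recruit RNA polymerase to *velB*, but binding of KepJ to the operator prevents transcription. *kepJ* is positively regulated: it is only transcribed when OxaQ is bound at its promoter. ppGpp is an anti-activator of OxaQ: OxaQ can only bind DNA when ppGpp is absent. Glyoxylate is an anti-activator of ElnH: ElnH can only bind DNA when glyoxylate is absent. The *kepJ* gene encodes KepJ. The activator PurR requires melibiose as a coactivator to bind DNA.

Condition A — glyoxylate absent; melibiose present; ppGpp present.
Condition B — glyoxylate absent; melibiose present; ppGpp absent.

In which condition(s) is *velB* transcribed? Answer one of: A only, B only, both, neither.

A only

Condition A:
Glyoxylate is absent, so ElnH is active.
Melibiose is present, so PurR is active.
ppGpp is present, so OxaQ is inactive.
Required activator OxaQ is absent, so *kepJ* is not transcribed.
So KepJ is not produced.
Activator ElnH is present, so *velB* is transcribed.
→ *velB* is ON in A.
Condition B:
Glyoxylate is absent, so ElnH is active.
Melibiose is present, so PurR is active.
ppGpp is absent, so OxaQ is active.
No repressor is bound and OxaQ is active, so *kepJ* is transcribed.
So KepJ is produced and active.
With repressor KepJ bound, *velB* is not transcribed.
→ *velB* is OFF in B.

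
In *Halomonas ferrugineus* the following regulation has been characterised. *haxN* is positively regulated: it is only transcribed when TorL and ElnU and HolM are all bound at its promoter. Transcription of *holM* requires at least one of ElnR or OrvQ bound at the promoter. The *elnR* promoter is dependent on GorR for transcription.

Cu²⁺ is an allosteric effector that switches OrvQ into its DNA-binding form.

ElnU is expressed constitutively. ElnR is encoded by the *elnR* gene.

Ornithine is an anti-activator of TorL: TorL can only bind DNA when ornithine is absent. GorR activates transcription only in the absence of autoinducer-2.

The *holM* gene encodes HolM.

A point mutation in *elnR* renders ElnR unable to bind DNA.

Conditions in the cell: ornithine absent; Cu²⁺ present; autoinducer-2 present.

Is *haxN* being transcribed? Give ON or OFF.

ON

Ornithine is absent, so TorL is active.
ElnU is produced constitutively and is active.
ElnR is non-functional in this strain, so it has no effect.
Cu²⁺ is present, so OrvQ is active.
Activator OrvQ is present, so *holM* is transcribed.
So HolM is produced and active.
No repressor is bound and TorL and ElnU and HolM are active, so *haxN* is transcribed.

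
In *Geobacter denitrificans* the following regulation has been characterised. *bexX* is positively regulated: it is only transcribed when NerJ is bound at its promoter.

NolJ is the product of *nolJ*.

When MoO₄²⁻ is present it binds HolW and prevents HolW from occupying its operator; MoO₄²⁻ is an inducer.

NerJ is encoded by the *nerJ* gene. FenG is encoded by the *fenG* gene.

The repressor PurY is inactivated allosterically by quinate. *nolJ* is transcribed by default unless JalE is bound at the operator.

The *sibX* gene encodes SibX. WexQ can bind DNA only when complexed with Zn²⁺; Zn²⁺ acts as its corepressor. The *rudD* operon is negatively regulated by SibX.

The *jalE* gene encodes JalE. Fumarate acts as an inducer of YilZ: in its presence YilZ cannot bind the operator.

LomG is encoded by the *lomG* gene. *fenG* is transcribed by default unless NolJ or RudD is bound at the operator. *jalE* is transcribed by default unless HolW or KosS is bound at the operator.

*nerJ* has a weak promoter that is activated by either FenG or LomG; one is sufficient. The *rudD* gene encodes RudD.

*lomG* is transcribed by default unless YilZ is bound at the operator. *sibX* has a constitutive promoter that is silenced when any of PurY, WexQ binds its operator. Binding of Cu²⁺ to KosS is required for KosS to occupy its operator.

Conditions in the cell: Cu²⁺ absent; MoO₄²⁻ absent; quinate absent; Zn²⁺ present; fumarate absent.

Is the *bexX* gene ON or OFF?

OFF

MoO₄²⁻ is absent, so HolW is active.
Cu²⁺ is absent, so KosS is inactive.
With repressor HolW bound, *jalE* is not transcribed.
So JalE is not produced.
With no repressor bound, *nolJ* is transcribed.
So NolJ is produced and active.
Quinate is absent, so PurY is active.
Zn²⁺ is present, so WexQ is active.
With repressor PurY bound, *sibX* is not transcribed.
So SibX is not produced.
With no repressor bound, *rudD* is transcribed.
So RudD is produced and active.
With repressor NolJ bound, *fenG* is not transcribed.
So FenG is not produced.
Fumarate is absent, so YilZ is active.
With repressor YilZ bound, *lomG* is not transcribed.
So LomG is not produced.
No activator is available at the *nerJ* promoter, so *nerJ* is not transcribed.
So NerJ is not produced.
Required activator NerJ is absent, so *bexX* is not transcribed.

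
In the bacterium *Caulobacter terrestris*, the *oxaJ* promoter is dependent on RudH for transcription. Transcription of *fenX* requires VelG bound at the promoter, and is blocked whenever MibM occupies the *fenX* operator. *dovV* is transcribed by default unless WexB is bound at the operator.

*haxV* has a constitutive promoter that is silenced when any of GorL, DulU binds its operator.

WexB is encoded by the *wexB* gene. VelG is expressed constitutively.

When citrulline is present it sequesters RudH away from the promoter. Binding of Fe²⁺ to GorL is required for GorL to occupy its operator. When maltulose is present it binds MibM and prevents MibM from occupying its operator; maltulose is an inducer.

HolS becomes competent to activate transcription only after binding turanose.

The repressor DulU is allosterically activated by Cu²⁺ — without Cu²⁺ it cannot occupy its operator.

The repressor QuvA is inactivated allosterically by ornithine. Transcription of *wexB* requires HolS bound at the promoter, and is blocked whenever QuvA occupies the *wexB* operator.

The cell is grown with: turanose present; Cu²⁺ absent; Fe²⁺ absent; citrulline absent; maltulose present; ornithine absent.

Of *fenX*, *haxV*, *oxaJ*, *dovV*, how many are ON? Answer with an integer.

VelG is produced constitutively and is active.
Maltulose is present, so MibM is inactive.
No repressor is bound and VelG is active, so *fenX* is transcribed.
→ *fenX* is ON.
Fe²⁺ is absent, so GorL is inactive.
Cu²⁺ is absent, so DulU is inactive.
With no repressor bound, *haxV* is transcribed.
→ *haxV* is ON.
Citrulline is absent, so RudH is active.
No repressor is bound and RudH is active, so *oxaJ* is transcribed.
→ *oxaJ* is ON.
Ornithine is absent, so QuvA is active.
Turanose is present, so HolS is active.
With repressor QuvA bound, *wexB* is not transcribed.
So WexB is not produced.
With no repressor bound, *dovV* is transcribed.
→ *dovV* is ON.
4 of the 4 genes are transcribed.

4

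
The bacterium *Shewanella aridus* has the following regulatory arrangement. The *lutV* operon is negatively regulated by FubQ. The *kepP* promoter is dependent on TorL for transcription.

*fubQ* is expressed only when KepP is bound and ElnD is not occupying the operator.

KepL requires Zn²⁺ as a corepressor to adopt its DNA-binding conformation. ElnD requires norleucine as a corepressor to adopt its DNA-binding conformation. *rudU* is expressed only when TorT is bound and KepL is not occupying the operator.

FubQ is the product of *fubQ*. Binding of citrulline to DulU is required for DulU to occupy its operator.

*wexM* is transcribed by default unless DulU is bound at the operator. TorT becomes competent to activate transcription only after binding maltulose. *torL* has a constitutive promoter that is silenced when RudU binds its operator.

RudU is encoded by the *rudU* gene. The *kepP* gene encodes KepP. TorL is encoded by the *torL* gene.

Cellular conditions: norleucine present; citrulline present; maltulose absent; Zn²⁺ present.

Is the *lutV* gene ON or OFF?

Maltulose is absent, so TorT is inactive.
Zn²⁺ is present, so KepL is active.
With repressor KepL bound, *rudU* is not transcribed.
So RudU is not produced.
With no repressor bound, *torL* is transcribed.
So TorL is produced and active.
No repressor is bound and TorL is active, so *kepP* is transcribed.
So KepP is produced and active.
Norleucine is present, so ElnD is active.
With repressor ElnD bound, *fubQ* is not transcribed.
So FubQ is not produced.
With no repressor bound, *lutV* is transcribed.

ON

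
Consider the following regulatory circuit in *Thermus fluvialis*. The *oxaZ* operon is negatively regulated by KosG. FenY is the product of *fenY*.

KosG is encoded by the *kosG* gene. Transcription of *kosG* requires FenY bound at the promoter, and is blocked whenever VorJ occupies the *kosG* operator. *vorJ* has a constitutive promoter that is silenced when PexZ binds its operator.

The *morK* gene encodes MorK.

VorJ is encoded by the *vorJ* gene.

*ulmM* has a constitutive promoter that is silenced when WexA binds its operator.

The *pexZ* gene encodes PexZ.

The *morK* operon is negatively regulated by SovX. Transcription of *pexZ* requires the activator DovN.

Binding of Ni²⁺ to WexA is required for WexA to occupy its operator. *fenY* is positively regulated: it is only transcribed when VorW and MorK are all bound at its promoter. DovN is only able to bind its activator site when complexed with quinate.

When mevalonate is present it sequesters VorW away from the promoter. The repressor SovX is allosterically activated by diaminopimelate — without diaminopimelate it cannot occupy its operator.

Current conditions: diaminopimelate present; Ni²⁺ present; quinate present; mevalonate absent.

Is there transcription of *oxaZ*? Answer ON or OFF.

ON

Quinate is present, so DovN is active.
No repressor is bound and DovN is active, so *pexZ* is transcribed.
So PexZ is produced and active.
With repressor PexZ bound, *vorJ* is not transcribed.
So VorJ is not produced.
Mevalonate is absent, so VorW is active.
Diaminopimelate is present, so SovX is active.
With repressor SovX bound, *morK* is not transcribed.
So MorK is not produced.
Required activator MorK is absent, so *fenY* is not transcribed.
So FenY is not produced.
Required activator FenY is absent, so *kosG* is not transcribed.
So KosG is not produced.
With no repressor bound, *oxaZ* is transcribed.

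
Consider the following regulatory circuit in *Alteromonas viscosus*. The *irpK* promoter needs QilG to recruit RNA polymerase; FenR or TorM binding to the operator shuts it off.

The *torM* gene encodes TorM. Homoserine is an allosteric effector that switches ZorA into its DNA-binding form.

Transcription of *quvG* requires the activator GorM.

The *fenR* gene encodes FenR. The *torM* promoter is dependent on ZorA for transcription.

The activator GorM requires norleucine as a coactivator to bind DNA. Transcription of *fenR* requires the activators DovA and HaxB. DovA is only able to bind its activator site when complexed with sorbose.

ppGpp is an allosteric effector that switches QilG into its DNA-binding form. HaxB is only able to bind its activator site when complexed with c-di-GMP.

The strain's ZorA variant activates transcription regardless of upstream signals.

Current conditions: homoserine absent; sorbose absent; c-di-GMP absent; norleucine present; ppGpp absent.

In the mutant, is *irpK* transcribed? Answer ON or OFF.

OFF

ppGpp is absent, so QilG is inactive.
Sorbose is absent, so DovA is inactive.
c-di-GMP is absent, so HaxB is inactive.
Required activator DovA is absent, so *fenR* is not transcribed.
So FenR is not produced.
ZorA is constitutively active in this strain.
No repressor is bound and ZorA is active, so *torM* is transcribed.
So TorM is produced and active.
With repressor TorM bound, *irpK* is not transcribed.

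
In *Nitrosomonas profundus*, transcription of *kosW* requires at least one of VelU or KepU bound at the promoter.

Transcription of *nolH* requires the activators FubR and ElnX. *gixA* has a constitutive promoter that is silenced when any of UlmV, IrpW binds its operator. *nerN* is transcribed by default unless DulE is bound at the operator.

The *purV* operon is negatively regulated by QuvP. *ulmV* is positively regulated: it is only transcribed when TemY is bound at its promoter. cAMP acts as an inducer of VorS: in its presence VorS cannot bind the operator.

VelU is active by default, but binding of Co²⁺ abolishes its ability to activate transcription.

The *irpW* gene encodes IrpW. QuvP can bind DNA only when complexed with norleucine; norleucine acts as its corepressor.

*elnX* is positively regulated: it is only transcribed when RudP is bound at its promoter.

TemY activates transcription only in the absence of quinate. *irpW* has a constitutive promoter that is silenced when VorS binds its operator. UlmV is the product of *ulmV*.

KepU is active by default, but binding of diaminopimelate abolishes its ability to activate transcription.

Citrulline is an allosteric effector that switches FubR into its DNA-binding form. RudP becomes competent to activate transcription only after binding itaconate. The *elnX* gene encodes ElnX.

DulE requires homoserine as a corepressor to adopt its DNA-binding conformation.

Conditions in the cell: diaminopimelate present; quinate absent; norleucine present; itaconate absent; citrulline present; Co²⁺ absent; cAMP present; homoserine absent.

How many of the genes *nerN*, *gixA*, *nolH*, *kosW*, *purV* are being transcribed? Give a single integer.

2

Homoserine is absent, so DulE is inactive.
With no repressor bound, *nerN* is transcribed.
→ *nerN* is ON.
Quinate is absent, so TemY is active.
No repressor is bound and TemY is active, so *ulmV* is transcribed.
So UlmV is produced and active.
cAMP is present, so VorS is inactive.
With no repressor bound, *irpW* is transcribed.
So IrpW is produced and active.
With repressor UlmV bound, *gixA* is not transcribed.
→ *gixA* is OFF.
Citrulline is present, so FubR is active.
Itaconate is absent, so RudP is inactive.
Required activator RudP is absent, so *elnX* is not transcribed.
So ElnX is not produced.
Required activator ElnX is absent, so *nolH* is not transcribed.
→ *nolH* is OFF.
Co²⁺ is absent, so VelU is active.
Diaminopimelate is present, so KepU is inactive.
Activator VelU is present, so *kosW* is transcribed.
→ *kosW* is ON.
Norleucine is present, so QuvP is active.
With repressor QuvP bound, *purV* is not transcribed.
→ *purV* is OFF.
2 of the 5 genes are transcribed.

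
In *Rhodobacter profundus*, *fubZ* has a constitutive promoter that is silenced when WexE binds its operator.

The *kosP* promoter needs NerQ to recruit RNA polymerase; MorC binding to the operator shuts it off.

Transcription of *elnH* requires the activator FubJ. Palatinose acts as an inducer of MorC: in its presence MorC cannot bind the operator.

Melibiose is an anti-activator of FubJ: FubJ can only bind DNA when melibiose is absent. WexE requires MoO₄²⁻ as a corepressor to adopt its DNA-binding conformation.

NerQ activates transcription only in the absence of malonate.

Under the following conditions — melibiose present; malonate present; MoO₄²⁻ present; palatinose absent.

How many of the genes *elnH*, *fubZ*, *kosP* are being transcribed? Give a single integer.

0

Melibiose is present, so FubJ is inactive.
Required activator FubJ is absent, so *elnH* is not transcribed.
→ *elnH* is OFF.
MoO₄²⁻ is present, so WexE is active.
With repressor WexE bound, *fubZ* is not transcribed.
→ *fubZ* is OFF.
Palatinose is absent, so MorC is active.
Malonate is present, so NerQ is inactive.
With repressor MorC bound, *kosP* is not transcribed.
→ *kosP* is OFF.
0 of the 3 genes are transcribed.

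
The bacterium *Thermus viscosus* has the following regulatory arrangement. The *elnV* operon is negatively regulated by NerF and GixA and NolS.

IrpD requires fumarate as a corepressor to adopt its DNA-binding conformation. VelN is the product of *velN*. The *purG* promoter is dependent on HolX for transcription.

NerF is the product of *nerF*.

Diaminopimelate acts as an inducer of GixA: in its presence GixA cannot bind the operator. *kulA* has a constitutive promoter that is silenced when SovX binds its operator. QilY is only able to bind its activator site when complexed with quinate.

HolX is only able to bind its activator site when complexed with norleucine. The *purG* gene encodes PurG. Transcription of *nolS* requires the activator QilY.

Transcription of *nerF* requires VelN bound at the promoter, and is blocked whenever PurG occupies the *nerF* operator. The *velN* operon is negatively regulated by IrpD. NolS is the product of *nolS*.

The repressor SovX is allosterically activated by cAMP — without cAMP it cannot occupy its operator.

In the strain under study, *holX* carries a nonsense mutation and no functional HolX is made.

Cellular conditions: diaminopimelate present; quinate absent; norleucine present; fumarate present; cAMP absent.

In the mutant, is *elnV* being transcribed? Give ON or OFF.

Fumarate is present, so IrpD is active.
With repressor IrpD bound, *velN* is not transcribed.
So VelN is not produced.
HolX is non-functional in this strain, so it has no effect.
Required activator HolX is absent, so *purG* is not transcribed.
So PurG is not produced.
Required activator VelN is absent, so *nerF* is not transcribed.
So NerF is not produced.
Diaminopimelate is present, so GixA is inactive.
Quinate is absent, so QilY is inactive.
Required activator QilY is absent, so *nolS* is not transcribed.
So NolS is not produced.
With no repressor bound, *elnV* is transcribed.

ON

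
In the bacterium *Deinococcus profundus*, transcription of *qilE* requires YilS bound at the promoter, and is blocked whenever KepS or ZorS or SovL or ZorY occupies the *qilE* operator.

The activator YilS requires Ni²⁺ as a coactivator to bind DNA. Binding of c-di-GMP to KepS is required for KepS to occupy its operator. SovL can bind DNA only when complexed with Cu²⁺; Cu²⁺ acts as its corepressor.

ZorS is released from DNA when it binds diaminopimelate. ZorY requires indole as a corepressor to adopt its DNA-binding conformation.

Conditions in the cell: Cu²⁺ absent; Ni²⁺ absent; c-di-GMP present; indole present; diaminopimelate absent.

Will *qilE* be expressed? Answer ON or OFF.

OFF

Ni²⁺ is absent, so YilS is inactive.
c-di-GMP is present, so KepS is active.
Diaminopimelate is absent, so ZorS is active.
Cu²⁺ is absent, so SovL is inactive.
Indole is present, so ZorY is active.
With repressor KepS bound, *qilE* is not transcribed.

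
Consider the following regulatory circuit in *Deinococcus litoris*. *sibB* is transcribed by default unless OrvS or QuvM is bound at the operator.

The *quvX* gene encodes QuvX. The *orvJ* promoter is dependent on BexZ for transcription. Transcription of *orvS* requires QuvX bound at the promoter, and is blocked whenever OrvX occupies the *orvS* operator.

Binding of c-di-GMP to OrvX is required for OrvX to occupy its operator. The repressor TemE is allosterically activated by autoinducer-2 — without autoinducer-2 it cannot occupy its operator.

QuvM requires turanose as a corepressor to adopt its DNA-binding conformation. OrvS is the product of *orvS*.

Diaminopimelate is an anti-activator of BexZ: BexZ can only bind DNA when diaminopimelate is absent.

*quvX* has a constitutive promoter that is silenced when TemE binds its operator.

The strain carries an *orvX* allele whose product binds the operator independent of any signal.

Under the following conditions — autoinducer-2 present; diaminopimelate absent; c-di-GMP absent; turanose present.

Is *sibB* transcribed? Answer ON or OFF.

Autoinducer-2 is present, so TemE is active.
With repressor TemE bound, *quvX* is not transcribed.
So QuvX is not produced.
OrvX is constitutively active in this strain.
With repressor OrvX bound, *orvS* is not transcribed.
So OrvS is not produced.
Turanose is present, so QuvM is active.
With repressor QuvM bound, *sibB* is not transcribed.

OFF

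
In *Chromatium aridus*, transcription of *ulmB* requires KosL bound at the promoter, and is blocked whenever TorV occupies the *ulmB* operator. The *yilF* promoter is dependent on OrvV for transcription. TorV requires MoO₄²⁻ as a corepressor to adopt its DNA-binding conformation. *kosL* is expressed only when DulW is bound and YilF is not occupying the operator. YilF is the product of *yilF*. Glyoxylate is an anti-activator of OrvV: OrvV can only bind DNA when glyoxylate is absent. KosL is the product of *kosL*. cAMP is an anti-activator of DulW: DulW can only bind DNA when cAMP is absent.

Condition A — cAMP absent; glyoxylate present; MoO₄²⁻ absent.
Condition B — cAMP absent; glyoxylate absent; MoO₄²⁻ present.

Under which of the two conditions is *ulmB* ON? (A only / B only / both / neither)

Condition A:
cAMP is absent, so DulW is active.
Glyoxylate is present, so OrvV is inactive.
Required activator OrvV is absent, so *yilF* is not transcribed.
So YilF is not produced.
No repressor is bound and DulW is active, so *kosL* is transcribed.
So KosL is produced and active.
MoO₄²⁻ is absent, so TorV is inactive.
No repressor is bound and KosL is active, so *ulmB* is transcribed.
→ *ulmB* is ON in A.
Condition B:
cAMP is absent, so DulW is active.
Glyoxylate is absent, so OrvV is active.
No repressor is bound and OrvV is active, so *yilF* is transcribed.
So YilF is produced and active.
With repressor YilF bound, *kosL* is not transcribed.
So KosL is not produced.
MoO₄²⁻ is present, so TorV is active.
With repressor TorV bound, *ulmB* is not transcribed.
→ *ulmB* is OFF in B.

A only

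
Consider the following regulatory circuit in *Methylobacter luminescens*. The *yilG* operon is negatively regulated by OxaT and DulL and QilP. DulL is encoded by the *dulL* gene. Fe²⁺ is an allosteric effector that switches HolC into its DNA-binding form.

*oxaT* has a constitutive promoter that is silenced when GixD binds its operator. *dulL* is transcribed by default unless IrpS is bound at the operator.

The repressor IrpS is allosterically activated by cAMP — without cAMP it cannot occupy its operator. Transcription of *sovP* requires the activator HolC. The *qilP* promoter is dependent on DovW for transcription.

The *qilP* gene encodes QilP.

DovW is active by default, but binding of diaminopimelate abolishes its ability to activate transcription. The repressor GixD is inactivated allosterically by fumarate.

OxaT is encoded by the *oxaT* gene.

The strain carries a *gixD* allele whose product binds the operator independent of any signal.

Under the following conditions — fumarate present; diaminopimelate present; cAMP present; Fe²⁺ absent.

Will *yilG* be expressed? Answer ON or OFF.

ON

GixD is constitutively active in this strain.
With repressor GixD bound, *oxaT* is not transcribed.
So OxaT is not produced.
cAMP is present, so IrpS is active.
With repressor IrpS bound, *dulL* is not transcribed.
So DulL is not produced.
Diaminopimelate is present, so DovW is inactive.
Required activator DovW is absent, so *qilP* is not transcribed.
So QilP is not produced.
With no repressor bound, *yilG* is transcribed.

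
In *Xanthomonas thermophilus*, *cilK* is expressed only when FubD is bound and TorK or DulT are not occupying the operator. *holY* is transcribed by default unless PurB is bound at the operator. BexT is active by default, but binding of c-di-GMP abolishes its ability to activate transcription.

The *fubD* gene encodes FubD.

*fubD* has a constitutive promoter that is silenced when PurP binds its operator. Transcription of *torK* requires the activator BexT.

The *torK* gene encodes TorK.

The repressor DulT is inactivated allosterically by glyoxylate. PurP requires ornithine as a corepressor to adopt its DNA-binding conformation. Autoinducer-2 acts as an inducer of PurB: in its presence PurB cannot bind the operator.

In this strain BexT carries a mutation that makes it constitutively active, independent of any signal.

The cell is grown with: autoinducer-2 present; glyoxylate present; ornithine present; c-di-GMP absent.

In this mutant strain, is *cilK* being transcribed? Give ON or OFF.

BexT is constitutively active in this strain.
No repressor is bound and BexT is active, so *torK* is transcribed.
So TorK is produced and active.
Glyoxylate is present, so DulT is inactive.
Ornithine is present, so PurP is active.
With repressor PurP bound, *fubD* is not transcribed.
So FubD is not produced.
With repressor TorK bound, *cilK* is not transcribed.

OFF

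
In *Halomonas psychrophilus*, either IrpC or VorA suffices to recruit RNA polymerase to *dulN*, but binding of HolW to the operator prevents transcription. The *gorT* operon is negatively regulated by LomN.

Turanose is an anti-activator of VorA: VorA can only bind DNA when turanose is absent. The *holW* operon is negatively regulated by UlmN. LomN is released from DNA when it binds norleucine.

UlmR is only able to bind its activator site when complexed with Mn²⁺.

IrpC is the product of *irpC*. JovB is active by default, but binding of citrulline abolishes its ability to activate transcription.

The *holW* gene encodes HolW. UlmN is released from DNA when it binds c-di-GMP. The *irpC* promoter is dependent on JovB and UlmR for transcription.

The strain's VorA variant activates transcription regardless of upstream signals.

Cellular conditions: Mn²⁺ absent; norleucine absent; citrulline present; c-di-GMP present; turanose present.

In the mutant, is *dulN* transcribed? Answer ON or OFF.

OFF

Citrulline is present, so JovB is inactive.
Mn²⁺ is absent, so UlmR is inactive.
Required activator JovB is absent, so *irpC* is not transcribed.
So IrpC is not produced.
VorA is constitutively active in this strain.
c-di-GMP is present, so UlmN is inactive.
With no repressor bound, *holW* is transcribed.
So HolW is produced and active.
With repressor HolW bound, *dulN* is not transcribed.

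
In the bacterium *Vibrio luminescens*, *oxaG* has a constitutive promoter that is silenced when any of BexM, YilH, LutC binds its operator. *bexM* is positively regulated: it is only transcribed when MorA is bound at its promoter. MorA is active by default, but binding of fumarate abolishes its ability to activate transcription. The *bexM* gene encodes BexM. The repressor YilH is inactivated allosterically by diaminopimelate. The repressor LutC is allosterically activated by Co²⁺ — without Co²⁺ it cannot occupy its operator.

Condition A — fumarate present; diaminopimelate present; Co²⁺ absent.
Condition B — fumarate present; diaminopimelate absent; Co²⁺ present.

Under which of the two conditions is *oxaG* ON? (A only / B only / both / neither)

A only

Condition A:
Fumarate is present, so MorA is inactive.
Required activator MorA is absent, so *bexM* is not transcribed.
So BexM is not produced.
Diaminopimelate is present, so YilH is inactive.
Co²⁺ is absent, so LutC is inactive.
With no repressor bound, *oxaG* is transcribed.
→ *oxaG* is ON in A.
Condition B:
Fumarate is present, so MorA is inactive.
Required activator MorA is absent, so *bexM* is not transcribed.
So BexM is not produced.
Diaminopimelate is absent, so YilH is active.
Co²⁺ is present, so LutC is active.
With repressor YilH bound, *oxaG* is not transcribed.
→ *oxaG* is OFF in B.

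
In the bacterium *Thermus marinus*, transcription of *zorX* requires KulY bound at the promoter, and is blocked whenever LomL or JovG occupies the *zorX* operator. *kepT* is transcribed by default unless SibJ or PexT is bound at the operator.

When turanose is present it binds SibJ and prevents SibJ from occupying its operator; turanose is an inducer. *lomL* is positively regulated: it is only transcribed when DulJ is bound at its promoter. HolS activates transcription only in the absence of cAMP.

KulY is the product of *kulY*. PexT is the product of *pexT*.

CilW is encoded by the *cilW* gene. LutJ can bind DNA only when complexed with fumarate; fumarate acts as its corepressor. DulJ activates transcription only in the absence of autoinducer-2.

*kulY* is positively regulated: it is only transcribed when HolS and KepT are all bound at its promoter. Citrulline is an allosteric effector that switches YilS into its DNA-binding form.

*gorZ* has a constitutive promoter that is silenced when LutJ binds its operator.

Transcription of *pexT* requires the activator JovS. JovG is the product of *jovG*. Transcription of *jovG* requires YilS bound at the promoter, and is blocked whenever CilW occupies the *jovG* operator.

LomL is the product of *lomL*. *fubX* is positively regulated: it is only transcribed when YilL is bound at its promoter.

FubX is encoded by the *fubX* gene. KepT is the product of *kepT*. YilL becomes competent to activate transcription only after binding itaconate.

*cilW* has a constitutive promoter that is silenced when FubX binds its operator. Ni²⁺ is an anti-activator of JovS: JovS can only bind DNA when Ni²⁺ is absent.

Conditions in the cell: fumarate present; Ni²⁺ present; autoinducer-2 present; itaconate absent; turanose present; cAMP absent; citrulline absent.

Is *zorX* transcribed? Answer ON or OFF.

Autoinducer-2 is present, so DulJ is inactive.
Required activator DulJ is absent, so *lomL* is not transcribed.
So LomL is not produced.
Citrulline is absent, so YilS is inactive.
Itaconate is absent, so YilL is inactive.
Required activator YilL is absent, so *fubX* is not transcribed.
So FubX is not produced.
With no repressor bound, *cilW* is transcribed.
So CilW is produced and active.
With repressor CilW bound, *jovG* is not transcribed.
So JovG is not produced.
cAMP is absent, so HolS is active.
Turanose is present, so SibJ is inactive.
Ni²⁺ is present, so JovS is inactive.
Required activator JovS is absent, so *pexT* is not transcribed.
So PexT is not produced.
With no repressor bound, *kepT* is transcribed.
So KepT is produced and active.
No repressor is bound and HolS and KepT are active, so *kulY* is transcribed.
So KulY is produced and active.
No repressor is bound and KulY is active, so *zorX* is transcribed.

ON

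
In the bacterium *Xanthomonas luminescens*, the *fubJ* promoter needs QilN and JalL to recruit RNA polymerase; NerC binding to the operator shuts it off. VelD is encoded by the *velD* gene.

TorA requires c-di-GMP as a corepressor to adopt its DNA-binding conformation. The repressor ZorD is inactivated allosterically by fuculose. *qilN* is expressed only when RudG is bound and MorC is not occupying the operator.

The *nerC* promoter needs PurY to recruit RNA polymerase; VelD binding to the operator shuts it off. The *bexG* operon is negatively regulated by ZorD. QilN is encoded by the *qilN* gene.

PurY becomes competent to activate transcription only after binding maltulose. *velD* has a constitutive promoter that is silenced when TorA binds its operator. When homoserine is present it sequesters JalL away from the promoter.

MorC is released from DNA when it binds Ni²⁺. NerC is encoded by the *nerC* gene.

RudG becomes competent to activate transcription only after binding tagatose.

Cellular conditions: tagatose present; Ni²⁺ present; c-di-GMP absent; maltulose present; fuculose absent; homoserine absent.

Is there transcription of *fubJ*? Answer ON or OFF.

c-di-GMP is absent, so TorA is inactive.
With no repressor bound, *velD* is transcribed.
So VelD is produced and active.
Maltulose is present, so PurY is active.
With repressor VelD bound, *nerC* is not transcribed.
So NerC is not produced.
Tagatose is present, so RudG is active.
Ni²⁺ is present, so MorC is inactive.
No repressor is bound and RudG is active, so *qilN* is transcribed.
So QilN is produced and active.
Homoserine is absent, so JalL is active.
No repressor is bound and QilN and JalL are active, so *fubJ* is transcribed.

ON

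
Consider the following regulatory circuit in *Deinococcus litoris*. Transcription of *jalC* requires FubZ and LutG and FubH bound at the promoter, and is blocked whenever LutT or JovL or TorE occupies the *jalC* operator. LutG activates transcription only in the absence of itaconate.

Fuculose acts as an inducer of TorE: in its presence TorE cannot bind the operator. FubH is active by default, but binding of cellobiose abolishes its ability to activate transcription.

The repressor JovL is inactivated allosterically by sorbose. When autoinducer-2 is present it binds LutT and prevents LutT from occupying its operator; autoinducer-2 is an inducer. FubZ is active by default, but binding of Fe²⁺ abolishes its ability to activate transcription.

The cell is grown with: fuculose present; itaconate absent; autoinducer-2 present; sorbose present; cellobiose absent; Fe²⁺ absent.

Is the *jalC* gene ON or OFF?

ON

Autoinducer-2 is present, so LutT is inactive.
Fe²⁺ is absent, so FubZ is active.
Itaconate is absent, so LutG is active.
Sorbose is present, so JovL is inactive.
Cellobiose is absent, so FubH is active.
Fuculose is present, so TorE is inactive.
No repressor is bound and FubZ and LutG and FubH are active, so *jalC* is transcribed.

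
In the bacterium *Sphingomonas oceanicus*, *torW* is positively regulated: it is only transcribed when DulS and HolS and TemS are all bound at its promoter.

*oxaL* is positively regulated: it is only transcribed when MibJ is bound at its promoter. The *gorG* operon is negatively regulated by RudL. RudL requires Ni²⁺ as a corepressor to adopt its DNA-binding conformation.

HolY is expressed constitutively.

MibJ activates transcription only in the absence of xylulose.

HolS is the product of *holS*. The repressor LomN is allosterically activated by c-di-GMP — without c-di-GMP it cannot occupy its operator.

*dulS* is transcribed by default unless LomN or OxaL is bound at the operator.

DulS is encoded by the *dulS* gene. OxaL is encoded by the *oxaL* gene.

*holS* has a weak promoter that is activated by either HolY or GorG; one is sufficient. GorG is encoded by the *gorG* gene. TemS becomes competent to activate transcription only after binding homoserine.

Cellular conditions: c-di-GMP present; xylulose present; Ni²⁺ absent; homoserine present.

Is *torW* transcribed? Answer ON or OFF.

c-di-GMP is present, so LomN is active.
Xylulose is present, so MibJ is inactive.
Required activator MibJ is absent, so *oxaL* is not transcribed.
So OxaL is not produced.
With repressor LomN bound, *dulS* is not transcribed.
So DulS is not produced.
HolY is produced constitutively and is active.
Ni²⁺ is absent, so RudL is inactive.
With no repressor bound, *gorG* is transcribed.
So GorG is produced and active.
Activator HolY is present, so *holS* is transcribed.
So HolS is produced and active.
Homoserine is present, so TemS is active.
Required activator DulS is absent, so *torW* is not transcribed.

OFF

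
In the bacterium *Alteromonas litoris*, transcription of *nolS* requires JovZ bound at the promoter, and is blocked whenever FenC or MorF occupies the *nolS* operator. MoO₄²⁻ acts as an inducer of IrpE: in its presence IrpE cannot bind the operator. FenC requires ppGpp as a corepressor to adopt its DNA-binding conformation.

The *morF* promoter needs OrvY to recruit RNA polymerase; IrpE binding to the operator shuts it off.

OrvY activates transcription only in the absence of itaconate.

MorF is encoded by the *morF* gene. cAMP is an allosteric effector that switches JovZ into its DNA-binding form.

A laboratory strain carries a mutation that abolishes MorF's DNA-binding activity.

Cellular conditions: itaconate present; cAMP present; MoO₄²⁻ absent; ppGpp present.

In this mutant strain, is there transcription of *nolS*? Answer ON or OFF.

ppGpp is present, so FenC is active.
MorF is non-functional in this strain, so it has no effect.
cAMP is present, so JovZ is active.
With repressor FenC bound, *nolS* is not transcribed.

OFF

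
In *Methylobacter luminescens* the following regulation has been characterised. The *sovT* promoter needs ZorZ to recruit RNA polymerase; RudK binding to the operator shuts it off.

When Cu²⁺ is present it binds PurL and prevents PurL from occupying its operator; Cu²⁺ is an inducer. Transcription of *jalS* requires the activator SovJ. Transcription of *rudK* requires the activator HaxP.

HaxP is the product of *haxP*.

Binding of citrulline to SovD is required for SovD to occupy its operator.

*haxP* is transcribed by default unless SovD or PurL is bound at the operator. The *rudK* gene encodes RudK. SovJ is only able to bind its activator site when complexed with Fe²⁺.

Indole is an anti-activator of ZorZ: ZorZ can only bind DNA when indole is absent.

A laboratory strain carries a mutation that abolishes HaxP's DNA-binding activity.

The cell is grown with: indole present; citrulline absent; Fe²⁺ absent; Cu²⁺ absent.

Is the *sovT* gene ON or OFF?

HaxP is non-functional in this strain, so it has no effect.
Required activator HaxP is absent, so *rudK* is not transcribed.
So RudK is not produced.
Indole is present, so ZorZ is inactive.
Required activator ZorZ is absent, so *sovT* is not transcribed.

OFF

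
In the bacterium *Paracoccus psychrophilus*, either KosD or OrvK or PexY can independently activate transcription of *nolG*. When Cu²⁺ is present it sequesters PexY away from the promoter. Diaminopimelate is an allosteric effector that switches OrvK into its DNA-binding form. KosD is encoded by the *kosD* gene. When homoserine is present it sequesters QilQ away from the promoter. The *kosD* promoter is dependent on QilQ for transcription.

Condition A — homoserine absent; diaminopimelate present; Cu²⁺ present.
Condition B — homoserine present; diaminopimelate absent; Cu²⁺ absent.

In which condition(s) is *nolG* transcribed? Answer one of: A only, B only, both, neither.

both

Condition A:
Homoserine is absent, so QilQ is active.
No repressor is bound and QilQ is active, so *kosD* is transcribed.
So KosD is produced and active.
Diaminopimelate is present, so OrvK is active.
Cu²⁺ is present, so PexY is inactive.
Activator KosD is present, so *nolG* is transcribed.
→ *nolG* is ON in A.
Condition B:
Homoserine is present, so QilQ is inactive.
Required activator QilQ is absent, so *kosD* is not transcribed.
So KosD is not produced.
Diaminopimelate is absent, so OrvK is inactive.
Cu²⁺ is absent, so PexY is active.
Activator PexY is present, so *nolG* is transcribed.
→ *nolG* is ON in B.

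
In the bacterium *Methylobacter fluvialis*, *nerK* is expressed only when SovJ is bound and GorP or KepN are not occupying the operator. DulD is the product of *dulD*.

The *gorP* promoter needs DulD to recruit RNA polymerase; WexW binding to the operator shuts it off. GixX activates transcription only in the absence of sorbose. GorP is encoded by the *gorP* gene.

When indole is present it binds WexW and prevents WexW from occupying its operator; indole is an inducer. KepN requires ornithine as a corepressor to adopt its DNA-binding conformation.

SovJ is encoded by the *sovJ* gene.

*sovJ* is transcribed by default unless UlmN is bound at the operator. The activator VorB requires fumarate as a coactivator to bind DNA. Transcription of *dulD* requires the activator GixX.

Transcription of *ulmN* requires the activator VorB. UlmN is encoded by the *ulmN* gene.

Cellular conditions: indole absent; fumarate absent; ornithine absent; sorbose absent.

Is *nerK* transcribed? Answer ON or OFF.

Sorbose is absent, so GixX is active.
No repressor is bound and GixX is active, so *dulD* is transcribed.
So DulD is produced and active.
Indole is absent, so WexW is active.
With repressor WexW bound, *gorP* is not transcribed.
So GorP is not produced.
Fumarate is absent, so VorB is inactive.
Required activator VorB is absent, so *ulmN* is not transcribed.
So UlmN is not produced.
With no repressor bound, *sovJ* is transcribed.
So SovJ is produced and active.
Ornithine is absent, so KepN is inactive.
No repressor is bound and SovJ is active, so *nerK* is transcribed.

ON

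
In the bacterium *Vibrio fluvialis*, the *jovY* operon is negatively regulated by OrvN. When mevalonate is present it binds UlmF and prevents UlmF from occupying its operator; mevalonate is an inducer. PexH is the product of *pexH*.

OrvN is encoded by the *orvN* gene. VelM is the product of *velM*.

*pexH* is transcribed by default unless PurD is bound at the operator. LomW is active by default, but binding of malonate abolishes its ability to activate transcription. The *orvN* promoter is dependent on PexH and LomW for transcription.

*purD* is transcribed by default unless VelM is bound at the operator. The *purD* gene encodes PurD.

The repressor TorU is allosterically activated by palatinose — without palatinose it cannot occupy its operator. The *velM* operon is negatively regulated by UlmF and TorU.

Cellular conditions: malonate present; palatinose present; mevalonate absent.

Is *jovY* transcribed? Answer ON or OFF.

ON

Mevalonate is absent, so UlmF is active.
Palatinose is present, so TorU is active.
With repressor UlmF bound, *velM* is not transcribed.
So VelM is not produced.
With no repressor bound, *purD* is transcribed.
So PurD is produced and active.
With repressor PurD bound, *pexH* is not transcribed.
So PexH is not produced.
Malonate is present, so LomW is inactive.
Required activator PexH is absent, so *orvN* is not transcribed.
So OrvN is not produced.
With no repressor bound, *jovY* is transcribed.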